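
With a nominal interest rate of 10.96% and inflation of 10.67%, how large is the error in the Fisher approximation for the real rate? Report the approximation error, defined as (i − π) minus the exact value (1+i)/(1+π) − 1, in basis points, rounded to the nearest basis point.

3 basis points

Approximate: r ≈ 10.960% − 10.670% = 0.2900%
Exact: (1 + 0.1096)/(1 + 0.1067) − 1 = 0.2620%
Error = 0.2900% − 0.2620% = 0.0280% → 3 basis points.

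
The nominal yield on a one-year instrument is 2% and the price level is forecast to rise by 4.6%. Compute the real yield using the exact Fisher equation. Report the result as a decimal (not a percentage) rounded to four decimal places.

-0.0249

1 + r = 1.02000 / 1.04600 = 0.975143
r = 0.975143 − 1 = -2.4857%, i.e. -0.0249.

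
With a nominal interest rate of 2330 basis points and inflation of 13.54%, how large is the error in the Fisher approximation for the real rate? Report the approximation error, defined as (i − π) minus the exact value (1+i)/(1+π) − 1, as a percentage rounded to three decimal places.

Approximate: r ≈ 23.300% − 13.540% = 9.7600%
Exact: (1 + 0.2330)/(1 + 0.1354) − 1 = 8.5961%
Error = 9.7600% − 8.5961% = 1.1639% → 1.164%.

1.164%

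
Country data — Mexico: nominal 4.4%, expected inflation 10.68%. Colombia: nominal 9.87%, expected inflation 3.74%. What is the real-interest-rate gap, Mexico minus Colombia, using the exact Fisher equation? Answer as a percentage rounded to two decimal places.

-11.58%

Mexico: (1 + 0.0440)/(1 + 0.1068) − 1 = -5.6740%
Colombia: (1 + 0.0987)/(1 + 0.0374) − 1 = 5.9090%
Differential = -5.6740% − 5.9090% = -11.5830% → -11.58%.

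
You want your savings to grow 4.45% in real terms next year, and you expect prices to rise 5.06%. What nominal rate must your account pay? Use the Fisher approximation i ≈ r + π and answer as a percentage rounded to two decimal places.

9.51%

i ≈ r + π = 4.45% + 5.06% = 9.51%.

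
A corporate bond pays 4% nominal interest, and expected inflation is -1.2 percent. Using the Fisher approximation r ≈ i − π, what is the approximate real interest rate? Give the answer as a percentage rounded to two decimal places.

5.20%

r ≈ i − π = 4% − (-1.2%) = 5.20%.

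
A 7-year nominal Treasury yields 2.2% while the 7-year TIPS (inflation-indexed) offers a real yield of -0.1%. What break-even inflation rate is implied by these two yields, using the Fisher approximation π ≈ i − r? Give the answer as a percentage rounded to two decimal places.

π ≈ i − r = 2.2% − (-0.1%) → 2.30%.

2.30%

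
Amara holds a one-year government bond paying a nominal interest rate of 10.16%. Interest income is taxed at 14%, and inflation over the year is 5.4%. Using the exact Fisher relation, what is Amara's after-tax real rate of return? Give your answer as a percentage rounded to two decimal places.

After-tax nominal return = 10.16% × (1 − 0.14) = 8.7376%.
1 + r = 1.087376 / 1.05400 = 1.031666
After-tax real rate = 1.031666 − 1 → 3.17%.

3.17%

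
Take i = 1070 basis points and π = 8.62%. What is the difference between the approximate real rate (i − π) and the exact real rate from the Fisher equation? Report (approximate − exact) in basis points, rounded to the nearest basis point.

Approximate: r ≈ 10.700% − 8.620% = 2.0800%
Exact: (1 + 0.1070)/(1 + 0.0862) − 1 = 1.9149%
Error = 2.0800% − 1.9149% = 0.1651% → 17 basis points.

17 basis points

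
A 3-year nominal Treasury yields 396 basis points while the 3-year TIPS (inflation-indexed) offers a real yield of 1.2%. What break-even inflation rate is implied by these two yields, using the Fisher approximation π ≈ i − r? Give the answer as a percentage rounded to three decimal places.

2.760%

π ≈ i − r = 3.96% − 1.2% → 2.760%.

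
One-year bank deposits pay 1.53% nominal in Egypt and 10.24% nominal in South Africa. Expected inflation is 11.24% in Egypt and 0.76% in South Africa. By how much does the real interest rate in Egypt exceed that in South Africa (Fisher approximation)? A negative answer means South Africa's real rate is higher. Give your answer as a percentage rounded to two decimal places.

Egypt: 1.53% − 11.24% = -9.710%
South Africa: 10.24% − 0.76% = 9.480%
Differential = -19.190% → -19.19%.

-19.19%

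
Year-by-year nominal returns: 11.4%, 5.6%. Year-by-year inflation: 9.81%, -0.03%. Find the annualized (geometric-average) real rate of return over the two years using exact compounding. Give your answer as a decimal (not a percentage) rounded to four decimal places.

0.0352

Nominal growth factor = 1.1140 × 1.0560 = 1.17638400
Price-level growth factor = 1.0981 × 0.9997 = 1.09777057
Real growth factor = 1.17638400 / 1.09777057 = 1.07161189
Annualized real rate = 1.07161189^(1/2) − 1 = 3.5187% → 0.0352.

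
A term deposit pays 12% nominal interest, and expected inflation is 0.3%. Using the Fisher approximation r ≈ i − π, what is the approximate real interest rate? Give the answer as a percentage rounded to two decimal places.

r ≈ i − π = 12% − 0.3% = 11.70%.

11.70%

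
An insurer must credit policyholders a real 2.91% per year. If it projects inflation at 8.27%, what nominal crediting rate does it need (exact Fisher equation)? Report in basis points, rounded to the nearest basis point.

1142 basis points

(1 + i) = (1 + r)(1 + π) = 1.02910 × 1.08270 = 1.11420657
i = 1.11420657 − 1, so the required nominal rate is 1142 basis points.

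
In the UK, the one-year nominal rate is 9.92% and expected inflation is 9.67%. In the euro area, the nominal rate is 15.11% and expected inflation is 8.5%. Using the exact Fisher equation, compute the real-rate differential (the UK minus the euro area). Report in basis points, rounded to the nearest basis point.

The UK: (1 + 0.0992)/(1 + 0.0967) − 1 = 0.2280%
The euro area: (1 + 0.1511)/(1 + 0.0850) − 1 = 6.0922%
Differential = 0.2280% − 6.0922% = -5.8642% → -586 basis points.

-586 basis points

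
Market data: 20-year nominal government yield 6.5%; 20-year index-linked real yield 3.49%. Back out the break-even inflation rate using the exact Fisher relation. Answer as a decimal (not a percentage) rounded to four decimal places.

0.0291

(1 + π) = (1 + i)/(1 + r) = 1.06500 / 1.03490 = 1.029085
Break-even inflation = 1.029085 − 1 → 0.0291.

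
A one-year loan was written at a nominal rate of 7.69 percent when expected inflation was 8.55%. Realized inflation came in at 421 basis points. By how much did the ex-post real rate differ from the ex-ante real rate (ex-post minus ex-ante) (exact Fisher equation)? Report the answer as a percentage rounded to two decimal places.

4.13%

Ex-ante: (1 + 0.0769)/(1 + 0.0855) − 1 = -0.7923%
Ex-post: (1 + 0.0769)/(1 + 0.0421) − 1 = 3.3394%
Difference (ex-post − ex-ante) = 4.1317% → 4.13%.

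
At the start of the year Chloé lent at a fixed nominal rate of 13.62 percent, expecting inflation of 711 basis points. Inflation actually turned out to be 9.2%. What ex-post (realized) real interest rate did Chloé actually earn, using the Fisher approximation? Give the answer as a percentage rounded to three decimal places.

4.420%

Ex-post: 13.62% − 9.2% = 4.420%
So the realized real rate is 4.420%.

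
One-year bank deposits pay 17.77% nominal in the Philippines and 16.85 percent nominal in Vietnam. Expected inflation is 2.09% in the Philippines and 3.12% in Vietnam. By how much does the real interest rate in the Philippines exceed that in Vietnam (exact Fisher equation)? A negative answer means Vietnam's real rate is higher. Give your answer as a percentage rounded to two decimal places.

2.04%

The Philippines: (1 + 0.1777)/(1 + 0.0209) − 1 = 15.3590%
Vietnam: (1 + 0.1685)/(1 + 0.0312) − 1 = 13.3146%
Differential = 15.3590% − 13.3146% = 2.0444% → 2.04%.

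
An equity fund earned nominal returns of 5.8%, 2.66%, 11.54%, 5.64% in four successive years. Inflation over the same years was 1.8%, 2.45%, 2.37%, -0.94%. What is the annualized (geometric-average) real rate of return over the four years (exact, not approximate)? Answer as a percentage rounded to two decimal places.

4.88%

Compound the nominal returns: 1.0580 × 1.0266 × 1.1154 × 1.0564 = 1.27981136.
Compound inflation: 1.0180 × 1.0245 × 1.0237 × 0.9906 = 1.05762271.
Deflate: 1.27981136 / 1.05762271 = 1.21008309.
Annualized real rate = 1.21008309^(1/4) − 1 = 4.8827% → 4.88%.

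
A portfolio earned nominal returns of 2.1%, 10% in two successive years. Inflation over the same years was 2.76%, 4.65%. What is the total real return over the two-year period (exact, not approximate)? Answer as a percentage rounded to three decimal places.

Nominal growth factor = 1.0210 × 1.1000 = 1.123100
Price-level growth factor = 1.0276 × 1.0465 = 1.075383
Real growth factor = 1.123100 / 1.075383 = 1.044372
Total real return = 1.044372 − 1 → 4.437%.

4.437%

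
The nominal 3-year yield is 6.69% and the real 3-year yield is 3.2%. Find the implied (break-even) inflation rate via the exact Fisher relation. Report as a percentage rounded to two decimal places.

3.38%

(1 + π) = (1 + i)/(1 + r) = 1.06690 / 1.03200 = 1.033818
Break-even inflation = 1.033818 − 1 → 3.38%.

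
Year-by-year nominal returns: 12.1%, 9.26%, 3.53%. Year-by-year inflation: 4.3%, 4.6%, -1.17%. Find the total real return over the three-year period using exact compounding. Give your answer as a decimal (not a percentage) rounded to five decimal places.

Compound the nominal returns: 1.1210 × 1.0926 × 1.0353 = 1.268040.
Compound inflation: 1.0430 × 1.0460 × 0.9883 = 1.078214.
Deflate: 1.268040 / 1.078214 = 1.176057.
Total real return = 1.176057 − 1 → 0.17606.

0.17606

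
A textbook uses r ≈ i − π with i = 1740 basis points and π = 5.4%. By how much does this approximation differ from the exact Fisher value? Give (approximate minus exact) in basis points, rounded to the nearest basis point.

Approximate: r ≈ 17.400% − 5.400% = 12.0000%
Exact: (1 + 0.1740)/(1 + 0.0540) − 1 = 11.3852%
Error = 12.0000% − 11.3852% = 0.6148% → 61 basis points.

61 basis points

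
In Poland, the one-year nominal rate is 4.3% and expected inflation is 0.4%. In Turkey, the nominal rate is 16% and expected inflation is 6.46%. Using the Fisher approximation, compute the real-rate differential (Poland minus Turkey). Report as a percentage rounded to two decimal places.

-5.64%

Poland: 4.3% − 0.4% = 3.900%
Turkey: 16% − 6.46% = 9.540%
Differential = -5.640% → -5.64%.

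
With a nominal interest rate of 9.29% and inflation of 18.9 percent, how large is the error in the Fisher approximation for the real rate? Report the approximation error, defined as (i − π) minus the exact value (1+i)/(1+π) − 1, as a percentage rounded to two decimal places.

-1.53%

Approximate: r ≈ 9.290% − 18.900% = -9.6100%
Exact: (1 + 0.0929)/(1 + 0.1890) − 1 = -8.0824%
Error = -9.6100% − (-8.0824%) = -1.5276% → -1.53%.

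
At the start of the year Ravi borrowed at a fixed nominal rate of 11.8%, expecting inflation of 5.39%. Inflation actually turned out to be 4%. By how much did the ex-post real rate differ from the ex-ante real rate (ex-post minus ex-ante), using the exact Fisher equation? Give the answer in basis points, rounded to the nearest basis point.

142 basis points

Ex-ante: (1 + 0.1180)/(1 + 0.0539) − 1 = 6.0822%
Ex-post: (1 + 0.1180)/(1 + 0.0400) − 1 = 7.5000%
Difference (ex-post − ex-ante) = 1.4178% → 142 basis points.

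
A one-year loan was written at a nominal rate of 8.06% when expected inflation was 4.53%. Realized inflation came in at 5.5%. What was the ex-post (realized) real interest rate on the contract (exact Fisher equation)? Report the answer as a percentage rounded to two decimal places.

Ex-post: (1 + 0.0806)/(1 + 0.0550) − 1 = 2.4265%
So the realized real rate is 2.43%.

2.43%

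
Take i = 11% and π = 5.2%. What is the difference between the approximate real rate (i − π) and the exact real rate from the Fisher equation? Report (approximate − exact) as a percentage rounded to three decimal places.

0.287%

Approximate: r ≈ 11.000% − 5.200% = 5.8000%
Exact: (1 + 0.1100)/(1 + 0.0520) − 1 = 5.5133%
Error = 5.8000% − 5.5133% = 0.2867% → 0.287%.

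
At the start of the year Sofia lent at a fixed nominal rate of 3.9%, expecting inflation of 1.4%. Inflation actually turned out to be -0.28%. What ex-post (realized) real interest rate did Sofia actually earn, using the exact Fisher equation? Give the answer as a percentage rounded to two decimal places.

Ex-post: (1 + 0.0390)/(1 − 0.0028) − 1 = 4.1917%
So the realized real rate is 4.19%.

4.19%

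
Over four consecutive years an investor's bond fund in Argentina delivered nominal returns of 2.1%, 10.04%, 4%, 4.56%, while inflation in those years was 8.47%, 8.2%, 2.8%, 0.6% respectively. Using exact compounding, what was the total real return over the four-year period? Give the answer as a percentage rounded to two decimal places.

0.66%

Compound the nominal returns: 1.0210 × 1.1004 × 1.0400 × 1.0456 = 1.221730.
Compound inflation: 1.0847 × 1.0820 × 1.0280 × 1.0060 = 1.213747.
Deflate: 1.221730 / 1.213747 = 1.006578.
Total real return = 1.006578 − 1 → 0.66%.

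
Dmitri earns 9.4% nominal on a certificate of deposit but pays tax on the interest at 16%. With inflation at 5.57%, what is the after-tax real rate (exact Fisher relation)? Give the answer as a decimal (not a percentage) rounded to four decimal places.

0.0220

After-tax nominal return = 9.4% × (1 − 0.16) = 7.8960%.
1 + r = 1.07896 / 1.05570 = 1.022033
After-tax real rate = 1.022033 − 1 → 0.0220.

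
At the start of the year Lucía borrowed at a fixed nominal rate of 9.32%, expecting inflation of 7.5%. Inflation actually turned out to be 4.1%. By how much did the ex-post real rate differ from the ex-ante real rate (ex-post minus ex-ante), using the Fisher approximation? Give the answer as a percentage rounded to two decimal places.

Ex-ante: 9.32% − 7.5% = 1.820%
Ex-post: 9.32% − 4.1% = 5.220%
Difference (ex-post − ex-ante) = 3.4000% → 3.40%.

3.40%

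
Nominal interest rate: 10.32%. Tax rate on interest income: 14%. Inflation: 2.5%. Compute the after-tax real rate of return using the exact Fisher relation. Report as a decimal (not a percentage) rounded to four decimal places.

0.0622

After-tax nominal return = 10.32% × (1 − 0.14) = 8.8752%.
1 + r = 1.088752 / 1.02500 = 1.062197
After-tax real rate = 1.062197 − 1 → 0.0622.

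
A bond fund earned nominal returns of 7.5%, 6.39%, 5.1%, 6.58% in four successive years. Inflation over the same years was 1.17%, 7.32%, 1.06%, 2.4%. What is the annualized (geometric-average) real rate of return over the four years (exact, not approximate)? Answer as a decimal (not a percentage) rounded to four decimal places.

0.0333

Nominal growth factor = 1.0750 × 1.0639 × 1.0510 × 1.0658 = 1.28111379
Price-level growth factor = 1.0117 × 1.0732 × 1.0106 × 1.0240 = 1.12359983
Real growth factor = 1.28111379 / 1.12359983 = 1.14018688
Annualized real rate = 1.14018688^(1/4) − 1 = 3.3342% → 0.0333.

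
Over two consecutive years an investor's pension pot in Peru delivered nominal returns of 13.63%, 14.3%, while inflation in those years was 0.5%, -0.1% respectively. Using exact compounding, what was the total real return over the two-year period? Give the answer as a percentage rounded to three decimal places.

29.362%

Nominal growth factor = 1.1363 × 1.1430 = 1.298791
Price-level growth factor = 1.0050 × 0.9990 = 1.003995
Real growth factor = 1.298791 / 1.003995 = 1.293623
Total real return = 1.293623 − 1 → 29.362%.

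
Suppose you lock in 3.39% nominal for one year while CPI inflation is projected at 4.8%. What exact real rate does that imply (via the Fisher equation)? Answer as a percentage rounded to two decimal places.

By the Fisher equation, 1 + r = (1 + i)/(1 + π).
1 + r = 1.03390 / 1.04800 = 0.986546
r = 0.986546 − 1 = -1.3454%, i.e. -1.35%.

-1.35%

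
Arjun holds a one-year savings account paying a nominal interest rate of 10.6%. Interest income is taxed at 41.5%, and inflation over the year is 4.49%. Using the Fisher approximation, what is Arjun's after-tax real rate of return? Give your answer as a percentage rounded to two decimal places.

After-tax nominal return = 10.6% × (1 − 0.415) = 6.2010%.
r ≈ 6.2010% − 4.49% → 1.71%.

1.71%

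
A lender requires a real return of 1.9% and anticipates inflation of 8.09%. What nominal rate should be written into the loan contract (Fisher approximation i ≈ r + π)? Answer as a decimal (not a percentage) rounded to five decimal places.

i ≈ r + π = 1.9% + 8.09% = 0.09990.

0.09990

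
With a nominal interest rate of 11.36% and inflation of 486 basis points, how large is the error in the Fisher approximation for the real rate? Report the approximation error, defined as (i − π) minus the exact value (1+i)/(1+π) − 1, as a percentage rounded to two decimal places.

0.30%

Approximate: r ≈ 11.360% − 4.860% = 6.5000%
Exact: (1 + 0.1136)/(1 + 0.0486) − 1 = 6.1987%
Error = 6.5000% − 6.1987% = 0.3013% → 0.30%.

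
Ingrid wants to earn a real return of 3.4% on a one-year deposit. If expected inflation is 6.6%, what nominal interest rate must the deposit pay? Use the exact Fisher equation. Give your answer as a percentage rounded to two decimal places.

10.22%

(1 + i) = (1 + r)(1 + π) = 1.03400 × 1.06600 = 1.102244
i = 1.102244 − 1, so the required nominal rate is 10.22%.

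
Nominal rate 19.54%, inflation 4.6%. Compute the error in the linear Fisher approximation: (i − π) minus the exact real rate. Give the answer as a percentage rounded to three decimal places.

0.657%

Approximate: r ≈ 19.540% − 4.600% = 14.9400%
Exact: (1 + 0.1954)/(1 + 0.0460) − 1 = 14.2830%
Error = 14.9400% − 14.2830% = 0.6570% → 0.657%.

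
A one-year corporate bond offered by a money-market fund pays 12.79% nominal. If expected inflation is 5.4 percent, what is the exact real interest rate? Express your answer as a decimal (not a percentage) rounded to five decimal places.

0.07011

1 + r = 1.12790 / 1.05400 = 1.070114
r = 1.070114 − 1 = 7.0114%, i.e. 0.07011.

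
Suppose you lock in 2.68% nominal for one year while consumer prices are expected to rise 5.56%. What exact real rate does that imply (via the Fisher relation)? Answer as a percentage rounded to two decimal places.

1 + r = 1.02680 / 1.05560 = 0.972717
r = 0.972717 − 1 = -2.7283%, i.e. -2.73%.

-2.73%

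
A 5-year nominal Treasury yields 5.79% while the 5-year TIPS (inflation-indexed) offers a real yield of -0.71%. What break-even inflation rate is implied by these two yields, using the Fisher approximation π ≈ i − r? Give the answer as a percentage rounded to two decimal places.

6.50%

π ≈ i − r = 5.79% − (-0.71%) → 6.50%.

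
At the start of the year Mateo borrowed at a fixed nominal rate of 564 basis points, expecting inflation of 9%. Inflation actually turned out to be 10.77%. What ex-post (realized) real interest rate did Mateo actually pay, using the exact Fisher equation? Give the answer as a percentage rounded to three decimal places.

Ex-post: (1 + 0.0564)/(1 + 0.1077) − 1 = -4.6312%
So the realized real rate is -4.631%.

-4.631%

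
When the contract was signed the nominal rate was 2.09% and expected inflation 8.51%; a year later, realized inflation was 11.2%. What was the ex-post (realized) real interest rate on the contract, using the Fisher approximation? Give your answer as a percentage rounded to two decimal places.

Ex-post: 2.09% − 11.2% = -9.110%
So the realized real rate is -9.11%.

-9.11%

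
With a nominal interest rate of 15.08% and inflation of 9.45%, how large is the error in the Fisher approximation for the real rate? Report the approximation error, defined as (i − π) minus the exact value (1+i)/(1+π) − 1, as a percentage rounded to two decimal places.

Approximate: r ≈ 15.080% − 9.450% = 5.6300%
Exact: (1 + 0.1508)/(1 + 0.0945) − 1 = 5.1439%
Error = 5.6300% − 5.1439% = 0.4861% → 0.49%.

0.49%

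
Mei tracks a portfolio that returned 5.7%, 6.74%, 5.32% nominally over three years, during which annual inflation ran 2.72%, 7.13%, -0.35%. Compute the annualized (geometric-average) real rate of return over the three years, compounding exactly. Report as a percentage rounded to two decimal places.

Compound the nominal returns: 1.0570 × 1.0674 × 1.0532 = 1.18826426.
Compound inflation: 1.0272 × 1.0713 × 0.9965 = 1.09658782.
Deflate: 1.18826426 / 1.09658782 = 1.08360155.
Annualized real rate = 1.08360155^(1/3) − 1 = 2.7125% → 2.71%.

2.71%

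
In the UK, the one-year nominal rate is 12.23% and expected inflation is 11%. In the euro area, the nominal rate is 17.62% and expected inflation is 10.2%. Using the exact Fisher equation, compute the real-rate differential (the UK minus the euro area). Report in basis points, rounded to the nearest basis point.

-563 basis points

The UK: (1 + 0.1223)/(1 + 0.1100) − 1 = 1.1081%
The euro area: (1 + 0.1762)/(1 + 0.1020) − 1 = 6.7332%
Differential = 1.1081% − 6.7332% = -5.6251% → -563 basis points.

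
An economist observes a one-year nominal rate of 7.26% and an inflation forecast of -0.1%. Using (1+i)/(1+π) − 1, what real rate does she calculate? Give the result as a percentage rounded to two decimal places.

7.37%

By the Fisher identity, 1 + r = (1 + i)/(1 + π).
1 + r = 1.07260 / 0.99900 = 1.073674
r = 1.073674 − 1 = 7.3674%, i.e. 7.37%.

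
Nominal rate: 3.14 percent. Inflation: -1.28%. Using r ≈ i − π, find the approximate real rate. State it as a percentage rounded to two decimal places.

4.42%

r ≈ i − π = 3.14% − (-1.28%) = 4.42%.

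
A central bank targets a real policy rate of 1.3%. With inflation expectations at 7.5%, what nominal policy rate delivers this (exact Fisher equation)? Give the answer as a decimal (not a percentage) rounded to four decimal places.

(1 + i) = (1 + r)(1 + π) = 1.01300 × 1.07500 = 1.088975
i = 1.088975 − 1, so the required nominal rate is 0.0890.

0.0890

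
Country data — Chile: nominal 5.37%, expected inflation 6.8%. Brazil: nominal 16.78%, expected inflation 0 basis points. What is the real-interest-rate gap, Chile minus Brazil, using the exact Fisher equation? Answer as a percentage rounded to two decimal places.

Chile: (1 + 0.0537)/(1 + 0.0680) − 1 = -1.3390%
Brazil: (1 + 0.1678)/(1 + 0.0000) − 1 = 16.7800%
Differential = -1.3390% − 16.7800% = -18.1190% → -18.12%.

-18.12%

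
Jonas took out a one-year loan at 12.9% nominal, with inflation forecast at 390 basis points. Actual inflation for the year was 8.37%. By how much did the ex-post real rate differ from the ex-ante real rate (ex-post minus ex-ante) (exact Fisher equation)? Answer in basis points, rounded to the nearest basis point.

Ex-ante: (1 + 0.1290)/(1 + 0.0390) − 1 = 8.6622%
Ex-post: (1 + 0.1290)/(1 + 0.0837) − 1 = 4.1801%
Difference (ex-post − ex-ante) = -4.4821% → -448 basis points.

-448 basis points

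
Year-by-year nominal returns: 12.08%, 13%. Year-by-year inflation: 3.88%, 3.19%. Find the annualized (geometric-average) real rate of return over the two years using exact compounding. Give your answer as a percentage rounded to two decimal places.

Nominal growth factor = 1.1208 × 1.1300 = 1.26650400
Price-level growth factor = 1.0388 × 1.0319 = 1.07193772
Real growth factor = 1.26650400 / 1.07193772 = 1.18150894
Annualized real rate = 1.18150894^(1/2) − 1 = 8.6972% → 8.70%.

8.70%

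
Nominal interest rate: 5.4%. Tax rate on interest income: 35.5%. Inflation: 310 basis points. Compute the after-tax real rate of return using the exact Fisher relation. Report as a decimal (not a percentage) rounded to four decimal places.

After-tax nominal return = 5.4% × (1 − 0.355) = 3.4830%.
1 + r = 1.03483 / 1.03100 = 1.003715
After-tax real rate = 1.003715 − 1 → 0.0037.

0.0037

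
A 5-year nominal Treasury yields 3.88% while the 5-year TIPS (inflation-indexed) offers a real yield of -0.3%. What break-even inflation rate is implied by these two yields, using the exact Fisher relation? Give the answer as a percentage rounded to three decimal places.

(1 + π) = (1 + i)/(1 + r) = 1.03880 / 0.99700 = 1.041926
Break-even inflation = 1.041926 − 1 → 4.193%.

4.193%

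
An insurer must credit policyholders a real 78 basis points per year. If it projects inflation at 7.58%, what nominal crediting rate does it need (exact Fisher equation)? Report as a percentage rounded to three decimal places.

(1 + i) = (1 + r)(1 + π) = 1.00780 × 1.07580 = 1.08419124
i = 1.08419124 − 1, so the required nominal rate is 8.419%.

8.419%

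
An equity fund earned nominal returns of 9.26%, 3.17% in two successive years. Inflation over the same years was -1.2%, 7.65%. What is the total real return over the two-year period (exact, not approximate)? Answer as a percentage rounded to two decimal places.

Compound the nominal returns: 1.0926 × 1.0317 = 1.127235.
Compound inflation: 0.9880 × 1.0765 = 1.063582.
Deflate: 1.127235 / 1.063582 = 1.059848.
Total real return = 1.059848 − 1 → 5.98%.

5.98%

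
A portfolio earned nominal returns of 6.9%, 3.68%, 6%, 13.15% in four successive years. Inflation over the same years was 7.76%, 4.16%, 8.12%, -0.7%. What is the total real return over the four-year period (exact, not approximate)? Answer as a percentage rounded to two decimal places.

Compound the nominal returns: 1.0690 × 1.0368 × 1.0600 × 1.1315 = 1.329331.
Compound inflation: 1.0776 × 1.0416 × 1.0812 × 0.9930 = 1.205074.
Deflate: 1.329331 / 1.205074 = 1.103111.
Total real return = 1.103111 − 1 → 10.31%.

10.31%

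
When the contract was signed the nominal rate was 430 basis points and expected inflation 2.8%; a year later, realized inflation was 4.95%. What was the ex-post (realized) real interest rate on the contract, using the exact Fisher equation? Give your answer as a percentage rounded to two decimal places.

-0.62%

Ex-post: (1 + 0.0430)/(1 + 0.0495) − 1 = -0.6193%
So the realized real rate is -0.62%.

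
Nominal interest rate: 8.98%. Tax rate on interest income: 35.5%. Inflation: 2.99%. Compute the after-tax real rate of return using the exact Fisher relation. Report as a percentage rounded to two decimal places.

2.72%

After-tax nominal return = 8.98% × (1 − 0.355) = 5.7921%.
1 + r = 1.057921 / 1.02990 = 1.027207
After-tax real rate = 1.027207 − 1 → 2.72%.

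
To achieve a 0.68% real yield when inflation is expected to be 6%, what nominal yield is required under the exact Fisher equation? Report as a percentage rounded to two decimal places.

6.72%

(1 + i) = (1 + r)(1 + π) = 1.00680 × 1.06000 = 1.067208
i = 1.067208 − 1, so the required nominal rate is 6.72%.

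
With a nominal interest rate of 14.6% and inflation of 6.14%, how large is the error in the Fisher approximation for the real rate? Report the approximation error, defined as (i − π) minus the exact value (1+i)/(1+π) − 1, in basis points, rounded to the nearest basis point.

49 basis points

Approximate: r ≈ 14.600% − 6.140% = 8.4600%
Exact: (1 + 0.1460)/(1 + 0.0614) − 1 = 7.9706%
Error = 8.4600% − 7.9706% = 0.4894% → 49 basis points.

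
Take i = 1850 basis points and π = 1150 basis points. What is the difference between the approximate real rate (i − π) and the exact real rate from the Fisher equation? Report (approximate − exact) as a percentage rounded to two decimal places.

0.72%

Approximate: r ≈ 18.500% − 11.500% = 7.0000%
Exact: (1 + 0.1850)/(1 + 0.1150) − 1 = 6.2780%
Error = 7.0000% − 6.2780% = 0.7220% → 0.72%.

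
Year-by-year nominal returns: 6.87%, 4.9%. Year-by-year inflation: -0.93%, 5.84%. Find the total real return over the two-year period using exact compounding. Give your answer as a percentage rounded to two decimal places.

Compound the nominal returns: 1.0687 × 1.0490 = 1.121066.
Compound inflation: 0.9907 × 1.0584 = 1.048557.
Deflate: 1.121066 / 1.048557 = 1.069152.
Total real return = 1.069152 − 1 → 6.92%.

6.92%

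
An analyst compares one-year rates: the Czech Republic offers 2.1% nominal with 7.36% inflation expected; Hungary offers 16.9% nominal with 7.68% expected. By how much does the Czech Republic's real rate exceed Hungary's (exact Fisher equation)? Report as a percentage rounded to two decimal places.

-13.46%

The Czech Republic: (1 + 0.0210)/(1 + 0.0736) − 1 = -4.8994%
Hungary: (1 + 0.1690)/(1 + 0.0768) − 1 = 8.5624%
Differential = -4.8994% − 8.5624% = -13.4618% → -13.46%.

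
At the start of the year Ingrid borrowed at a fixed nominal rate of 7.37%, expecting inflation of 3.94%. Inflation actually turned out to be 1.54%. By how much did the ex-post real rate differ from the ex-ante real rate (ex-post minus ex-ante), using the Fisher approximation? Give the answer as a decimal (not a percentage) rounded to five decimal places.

Ex-ante: 7.37% − 3.94% = 3.430%
Ex-post: 7.37% − 1.54% = 5.830%
Difference (ex-post − ex-ante) = 2.4000% → 0.02400.

0.02400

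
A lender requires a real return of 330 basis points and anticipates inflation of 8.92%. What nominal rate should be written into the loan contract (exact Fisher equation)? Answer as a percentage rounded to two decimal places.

(1 + i) = (1 + r)(1 + π) = 1.03300 × 1.08920 = 1.1251436
i = 1.1251436 − 1, so the required nominal rate is 12.51%.

12.51%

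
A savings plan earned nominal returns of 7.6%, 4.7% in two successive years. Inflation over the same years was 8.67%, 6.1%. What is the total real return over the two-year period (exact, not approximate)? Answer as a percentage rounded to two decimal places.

-2.29%

Compound the nominal returns: 1.0760 × 1.0470 = 1.126572.
Compound inflation: 1.0867 × 1.0610 = 1.152989.
Deflate: 1.126572 / 1.152989 = 0.977089.
Total real return = 0.977089 − 1 → -2.29%.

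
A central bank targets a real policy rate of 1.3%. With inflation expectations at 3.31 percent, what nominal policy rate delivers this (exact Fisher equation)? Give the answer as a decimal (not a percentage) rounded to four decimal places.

0.0465

(1 + i) = (1 + r)(1 + π) = 1.01300 × 1.03310 = 1.0465303
i = 1.0465303 − 1, so the required nominal rate is 0.0465.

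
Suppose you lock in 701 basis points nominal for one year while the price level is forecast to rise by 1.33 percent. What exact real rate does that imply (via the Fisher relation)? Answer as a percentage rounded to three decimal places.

By the Fisher relation, 1 + r = (1 + i)/(1 + π).
1 + r = 1.07010 / 1.01330 = 1.056054
r = 1.056054 − 1 = 5.6054%, i.e. 5.605%.

5.605%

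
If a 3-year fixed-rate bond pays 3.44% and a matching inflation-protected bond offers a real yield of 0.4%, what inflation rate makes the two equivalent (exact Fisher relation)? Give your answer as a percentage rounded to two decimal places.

(1 + π) = (1 + i)/(1 + r) = 1.03440 / 1.00400 = 1.030279
Break-even inflation = 1.030279 − 1 → 3.03%.

3.03%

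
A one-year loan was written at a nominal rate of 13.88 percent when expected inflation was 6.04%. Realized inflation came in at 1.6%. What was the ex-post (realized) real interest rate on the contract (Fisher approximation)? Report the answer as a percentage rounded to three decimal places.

12.280%

Ex-post: 13.88% − 1.6% = 12.280%
So the realized real rate is 12.280%.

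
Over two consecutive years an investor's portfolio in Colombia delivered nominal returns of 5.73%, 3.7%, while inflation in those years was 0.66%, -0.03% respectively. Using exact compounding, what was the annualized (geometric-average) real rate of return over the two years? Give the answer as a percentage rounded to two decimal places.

4.38%

Compound the nominal returns: 1.0573 × 1.0370 = 1.09642010.
Compound inflation: 1.0066 × 0.9997 = 1.00629802.
Deflate: 1.09642010 / 1.00629802 = 1.08955804.
Annualized real rate = 1.08955804^(1/2) − 1 = 4.3819% → 4.38%.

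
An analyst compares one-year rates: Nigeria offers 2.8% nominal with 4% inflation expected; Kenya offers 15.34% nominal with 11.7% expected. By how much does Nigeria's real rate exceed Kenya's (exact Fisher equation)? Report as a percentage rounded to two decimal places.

Nigeria: (1 + 0.0280)/(1 + 0.0400) − 1 = -1.1538%
Kenya: (1 + 0.1534)/(1 + 0.1170) − 1 = 3.2587%
Differential = -1.1538% − 3.2587% = -4.4126% → -4.41%.

-4.41%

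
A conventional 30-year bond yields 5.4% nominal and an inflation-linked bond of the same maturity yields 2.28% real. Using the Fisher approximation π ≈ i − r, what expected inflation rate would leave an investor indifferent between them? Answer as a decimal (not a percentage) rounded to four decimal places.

π ≈ i − r = 5.4% − 2.28% → 0.0312.

0.0312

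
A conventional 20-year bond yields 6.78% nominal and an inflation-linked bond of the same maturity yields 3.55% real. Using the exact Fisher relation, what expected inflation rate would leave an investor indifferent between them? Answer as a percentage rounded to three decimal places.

(1 + π) = (1 + i)/(1 + r) = 1.06780 / 1.03550 = 1.031193
Break-even inflation = 1.031193 − 1 → 3.119%.

3.119%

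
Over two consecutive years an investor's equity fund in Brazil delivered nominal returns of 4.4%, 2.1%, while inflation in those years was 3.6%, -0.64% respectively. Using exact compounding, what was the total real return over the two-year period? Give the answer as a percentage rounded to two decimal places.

3.55%

Nominal growth factor = 1.0440 × 1.0210 = 1.065924
Price-level growth factor = 1.0360 × 0.9936 = 1.029370
Real growth factor = 1.065924 / 1.029370 = 1.035511
Total real return = 1.035511 − 1 → 3.55%.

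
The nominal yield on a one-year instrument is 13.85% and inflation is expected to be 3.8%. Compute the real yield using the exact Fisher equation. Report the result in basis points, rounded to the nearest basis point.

By the Fisher equation, 1 + r = (1 + i)/(1 + π).
1 + r = 1.13850 / 1.03800 = 1.096821
r = 1.096821 − 1 = 9.6821%, i.e. 968 basis points.

968 basis points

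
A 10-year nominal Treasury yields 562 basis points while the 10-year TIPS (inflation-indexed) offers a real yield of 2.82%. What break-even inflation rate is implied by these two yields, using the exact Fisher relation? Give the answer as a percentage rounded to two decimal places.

2.72%

(1 + π) = (1 + i)/(1 + r) = 1.05620 / 1.02820 = 1.027232
Break-even inflation = 1.027232 − 1 → 2.72%.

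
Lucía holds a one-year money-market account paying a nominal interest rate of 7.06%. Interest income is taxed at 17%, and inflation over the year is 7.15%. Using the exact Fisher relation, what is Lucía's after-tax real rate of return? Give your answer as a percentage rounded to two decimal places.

-1.20%

After-tax nominal return = 7.06% × (1 − 0.17) = 5.8598%.
1 + r = 1.058598 / 1.07150 = 0.987959
After-tax real rate = 0.987959 − 1 → -1.20%.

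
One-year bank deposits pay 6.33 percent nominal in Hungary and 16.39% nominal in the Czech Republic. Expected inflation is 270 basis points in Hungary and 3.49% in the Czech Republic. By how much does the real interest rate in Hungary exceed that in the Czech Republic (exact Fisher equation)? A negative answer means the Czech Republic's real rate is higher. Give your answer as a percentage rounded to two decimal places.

Hungary: (1 + 0.0633)/(1 + 0.0270) − 1 = 3.5346%
The Czech Republic: (1 + 0.1639)/(1 + 0.0349) − 1 = 12.4650%
Differential = 3.5346% − 12.4650% = -8.9304% → -8.93%.

-8.93%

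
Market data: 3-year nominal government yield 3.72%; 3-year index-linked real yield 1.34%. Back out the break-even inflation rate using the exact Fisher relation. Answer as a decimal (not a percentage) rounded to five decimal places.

(1 + π) = (1 + i)/(1 + r) = 1.03720 / 1.01340 = 1.0234853
Break-even inflation = 1.0234853 − 1 → 0.02349.

0.02349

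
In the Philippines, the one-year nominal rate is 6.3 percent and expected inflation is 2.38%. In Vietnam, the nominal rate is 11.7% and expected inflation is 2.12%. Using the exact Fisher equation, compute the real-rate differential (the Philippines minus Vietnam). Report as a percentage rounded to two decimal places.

-5.55%

The Philippines: (1 + 0.0630)/(1 + 0.0238) − 1 = 3.8289%
Vietnam: (1 + 0.1170)/(1 + 0.0212) − 1 = 9.3811%
Differential = 3.8289% − 9.3811% = -5.5522% → -5.55%.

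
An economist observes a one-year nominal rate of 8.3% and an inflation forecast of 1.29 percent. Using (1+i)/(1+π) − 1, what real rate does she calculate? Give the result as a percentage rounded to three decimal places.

By the Fisher relation, 1 + r = (1 + i)/(1 + π).
1 + r = 1.08300 / 1.01290 = 1.069207
r = 1.069207 − 1 = 6.9207%, i.e. 6.921%.

6.921%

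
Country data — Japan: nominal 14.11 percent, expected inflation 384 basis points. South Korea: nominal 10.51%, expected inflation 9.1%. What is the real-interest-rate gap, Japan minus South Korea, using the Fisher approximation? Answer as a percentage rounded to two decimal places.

8.86%

Japan: 14.11% − 3.84% = 10.270%
South Korea: 10.51% − 9.1% = 1.410%
Differential = 8.860% → 8.86%.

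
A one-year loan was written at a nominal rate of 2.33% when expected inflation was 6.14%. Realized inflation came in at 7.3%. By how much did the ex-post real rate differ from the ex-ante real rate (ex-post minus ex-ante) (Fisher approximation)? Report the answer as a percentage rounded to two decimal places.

Ex-ante: 2.33% − 6.14% = -3.810%
Ex-post: 2.33% − 7.3% = -4.970%
Difference (ex-post − ex-ante) = -1.1600% → -1.16%.

-1.16%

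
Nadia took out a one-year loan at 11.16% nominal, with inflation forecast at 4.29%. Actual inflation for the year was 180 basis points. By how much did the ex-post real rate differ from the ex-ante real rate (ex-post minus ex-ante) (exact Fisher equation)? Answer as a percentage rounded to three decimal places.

Ex-ante: (1 + 0.1116)/(1 + 0.0429) − 1 = 6.5874%
Ex-post: (1 + 0.1116)/(1 + 0.0180) − 1 = 9.1945%
Difference (ex-post − ex-ante) = 2.6071% → 2.607%.

2.607%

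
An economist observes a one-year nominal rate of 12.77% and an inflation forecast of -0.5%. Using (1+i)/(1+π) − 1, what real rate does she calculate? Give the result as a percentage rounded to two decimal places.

13.34%

By the Fisher identity, 1 + r = (1 + i)/(1 + π).
1 + r = 1.12770 / 0.99500 = 1.133367
r = 1.133367 − 1 = 13.3367%, i.e. 13.34%.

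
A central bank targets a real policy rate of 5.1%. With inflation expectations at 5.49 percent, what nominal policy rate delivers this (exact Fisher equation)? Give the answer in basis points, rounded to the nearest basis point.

1087 basis points

(1 + i) = (1 + r)(1 + π) = 1.05100 × 1.05490 = 1.1086999
i = 1.1086999 − 1, so the required nominal rate is 1087 basis points.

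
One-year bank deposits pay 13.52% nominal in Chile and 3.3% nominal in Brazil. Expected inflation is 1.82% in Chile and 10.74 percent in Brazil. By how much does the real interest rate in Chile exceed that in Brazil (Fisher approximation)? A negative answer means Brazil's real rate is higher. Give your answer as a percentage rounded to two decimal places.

Chile: 13.52% − 1.82% = 11.700%
Brazil: 3.3% − 10.74% = -7.440%
Differential = 19.140% → 19.14%.

19.14%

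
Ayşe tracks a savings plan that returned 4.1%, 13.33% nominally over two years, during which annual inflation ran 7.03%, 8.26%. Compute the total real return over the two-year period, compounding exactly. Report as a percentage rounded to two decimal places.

1.82%

Compound the nominal returns: 1.0410 × 1.1333 = 1.179765.
Compound inflation: 1.0703 × 1.0826 = 1.158707.
Deflate: 1.179765 / 1.158707 = 1.018174.
Total real return = 1.018174 − 1 → 1.82%.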